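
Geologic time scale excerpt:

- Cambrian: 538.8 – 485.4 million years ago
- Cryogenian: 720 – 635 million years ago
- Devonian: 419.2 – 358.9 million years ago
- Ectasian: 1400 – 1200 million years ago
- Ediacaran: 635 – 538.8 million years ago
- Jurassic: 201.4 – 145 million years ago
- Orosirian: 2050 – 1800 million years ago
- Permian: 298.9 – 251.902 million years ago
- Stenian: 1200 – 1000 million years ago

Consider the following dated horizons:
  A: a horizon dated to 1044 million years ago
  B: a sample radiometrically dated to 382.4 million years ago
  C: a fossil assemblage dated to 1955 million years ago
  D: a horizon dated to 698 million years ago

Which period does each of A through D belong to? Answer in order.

A: 1044 Ma lies in 1200–1000 Ma, so Stenian.
B: 382.4 Ma lies in 419.2–358.9 Ma, so Devonian.
C: 1955 Ma lies in 2050–1800 Ma, so Orosirian.
D: 698 Ma lies in 720–635 Ma, so Cryogenian.

A — Stenian; B — Devonian; C — Orosirian; D — Cryogenian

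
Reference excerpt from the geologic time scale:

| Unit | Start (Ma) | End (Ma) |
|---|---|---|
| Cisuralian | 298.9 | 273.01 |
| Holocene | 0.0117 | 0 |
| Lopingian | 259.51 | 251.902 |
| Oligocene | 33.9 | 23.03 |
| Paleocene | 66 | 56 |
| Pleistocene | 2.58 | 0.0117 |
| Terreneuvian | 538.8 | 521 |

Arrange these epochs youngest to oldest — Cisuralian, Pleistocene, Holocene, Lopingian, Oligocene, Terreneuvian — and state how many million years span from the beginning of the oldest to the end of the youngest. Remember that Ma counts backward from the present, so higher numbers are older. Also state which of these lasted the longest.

From the excerpt: Cisuralian 298.9–273.01; Pleistocene 2.58–0.0117; Holocene 0.0117–0; Lopingian 259.51–251.902; Oligocene 33.9–23.03; Terreneuvian 538.8–521 (Ma).
Larger Ma is earlier, so the oldest is Terreneuvian and the youngest is Holocene; youngest to oldest: Holocene, Pleistocene, Oligocene, Lopingian, Cisuralian, Terreneuvian.
Oldest start 538.8 minus youngest end 0 gives 538.8 Myr overall.
Individual lengths (start − end): Holocene 0.0117; Pleistocene 2.5683; Cisuralian 25.89; Lopingian 7.608; Terreneuvian 17.8; Oligocene 10.87. The largest is Cisuralian at 25.89 Myr.

Holocene → Pleistocene → Oligocene → Lopingian → Cisuralian → Terreneuvian; total span 538.8 Myr; longest is Cisuralian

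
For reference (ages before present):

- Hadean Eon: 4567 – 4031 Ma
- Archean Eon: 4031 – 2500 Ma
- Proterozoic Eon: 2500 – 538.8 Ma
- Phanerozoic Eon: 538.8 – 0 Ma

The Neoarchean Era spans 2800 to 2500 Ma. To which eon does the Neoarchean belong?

The Neoarchean (2800–2500 Ma) lies entirely within 4031–2500 Ma, the Archean Eon.

Archean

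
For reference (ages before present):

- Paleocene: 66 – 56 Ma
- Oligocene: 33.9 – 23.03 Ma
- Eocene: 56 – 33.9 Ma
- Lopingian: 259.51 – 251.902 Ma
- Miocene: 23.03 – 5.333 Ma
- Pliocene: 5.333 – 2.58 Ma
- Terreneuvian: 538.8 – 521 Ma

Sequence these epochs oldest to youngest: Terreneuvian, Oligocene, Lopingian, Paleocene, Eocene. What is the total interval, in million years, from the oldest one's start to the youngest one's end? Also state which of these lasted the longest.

From the excerpt: Terreneuvian 538.8–521; Oligocene 33.9–23.03; Lopingian 259.51–251.902; Paleocene 66–56; Eocene 56–33.9 (Ma).
Larger Ma is earlier, so the oldest is Terreneuvian and the youngest is Oligocene; oldest to youngest: Terreneuvian, Lopingian, Paleocene, Eocene, Oligocene.
Oldest start 538.8 minus youngest end 23.03 gives 515.77 Myr overall.
Individual lengths (start − end): Oligocene 10.87; Terreneuvian 17.8; Eocene 22.1; Paleocene 10; Lopingian 7.608. The largest is Eocene at 22.1 Myr.

Terreneuvian, Lopingian, Paleocene, Eocene, Oligocene; total span 515.77 Myr; longest is Eocene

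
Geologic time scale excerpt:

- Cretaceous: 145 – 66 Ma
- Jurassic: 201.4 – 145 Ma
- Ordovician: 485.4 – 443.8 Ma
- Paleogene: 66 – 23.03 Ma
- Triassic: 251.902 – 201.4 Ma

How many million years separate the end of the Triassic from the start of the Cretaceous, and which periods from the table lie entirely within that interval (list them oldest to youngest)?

56.4 million years; Jurassic

End of Triassic = 201.4 Ma; start of Cretaceous = 145 Ma.
Gap = 201.4 − 145 = 56.4 Myr.
Periods wholly inside 201.4–145 Ma: Jurassic (201.4–145).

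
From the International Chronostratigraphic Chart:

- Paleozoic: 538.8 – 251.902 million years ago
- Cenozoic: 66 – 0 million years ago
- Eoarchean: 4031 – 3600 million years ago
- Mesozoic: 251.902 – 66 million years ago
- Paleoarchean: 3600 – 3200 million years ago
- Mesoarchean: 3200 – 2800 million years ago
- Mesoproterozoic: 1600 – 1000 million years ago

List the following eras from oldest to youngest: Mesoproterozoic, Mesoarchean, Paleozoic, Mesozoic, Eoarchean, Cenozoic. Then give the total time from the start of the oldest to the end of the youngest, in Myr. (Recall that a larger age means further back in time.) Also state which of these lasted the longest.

Start ages (Ma): Eoarchean 4031, Mesoarchean 3200, Mesoproterozoic 1600, Paleozoic 538.8, Mesozoic 251.902, Cenozoic 66.
Ordered oldest to youngest: Eoarchean, Mesoarchean, Mesoproterozoic, Paleozoic, Mesozoic, Cenozoic.
Span = 4031 − 0 = 4031 Myr.
Durations: Paleozoic 286.898, Cenozoic 66, Eoarchean 431, Mesozoic 185.902, Mesoarchean 400, Mesoproterozoic 600 → longest is Mesoproterozoic (600 Myr).

Eoarchean, Mesoarchean, Mesoproterozoic, Paleozoic, Mesozoic, Cenozoic; total span 4031 Myr; longest is Mesoproterozoic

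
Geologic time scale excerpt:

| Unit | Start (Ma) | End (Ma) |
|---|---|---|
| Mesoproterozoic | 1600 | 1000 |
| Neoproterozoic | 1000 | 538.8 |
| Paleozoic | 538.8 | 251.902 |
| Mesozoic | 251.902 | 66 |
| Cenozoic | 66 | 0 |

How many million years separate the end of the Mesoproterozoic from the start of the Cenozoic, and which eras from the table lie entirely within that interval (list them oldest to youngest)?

934 million years; Neoproterozoic, Paleozoic, Mesozoic

End of Mesoproterozoic = 1000 Ma; start of Cenozoic = 66 Ma.
Gap = 1000 − 66 = 934 Myr.
Eras wholly inside 1000–66 Ma: Neoproterozoic (1000–538.8), Paleozoic (538.8–251.902), Mesozoic (251.902–66).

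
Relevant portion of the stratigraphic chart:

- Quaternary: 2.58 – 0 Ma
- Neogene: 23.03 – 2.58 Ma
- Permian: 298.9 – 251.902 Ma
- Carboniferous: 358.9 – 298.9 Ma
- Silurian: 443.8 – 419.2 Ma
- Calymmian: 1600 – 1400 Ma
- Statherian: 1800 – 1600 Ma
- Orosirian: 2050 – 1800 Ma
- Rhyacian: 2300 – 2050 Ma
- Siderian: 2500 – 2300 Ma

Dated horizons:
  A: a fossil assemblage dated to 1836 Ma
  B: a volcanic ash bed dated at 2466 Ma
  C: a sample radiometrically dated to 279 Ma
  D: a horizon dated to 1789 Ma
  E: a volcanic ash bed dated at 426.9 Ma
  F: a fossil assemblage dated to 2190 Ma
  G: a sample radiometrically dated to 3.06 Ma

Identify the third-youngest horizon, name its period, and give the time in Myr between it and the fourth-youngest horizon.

E, in the Silurian; 1362.1 million years to D

Smaller Ma means younger, so youngest first: G 3.06 < C 279 < E 426.9 < D 1789 < A 1836 < F 2190 < B 2466.
Counting 3 along gives E (426.9 Ma); the excerpt puts that inside the Silurian, 443.8–419.2 Ma.
Next in line is D (1789 Ma), and 1789 − 426.9 = 1362.1 Myr.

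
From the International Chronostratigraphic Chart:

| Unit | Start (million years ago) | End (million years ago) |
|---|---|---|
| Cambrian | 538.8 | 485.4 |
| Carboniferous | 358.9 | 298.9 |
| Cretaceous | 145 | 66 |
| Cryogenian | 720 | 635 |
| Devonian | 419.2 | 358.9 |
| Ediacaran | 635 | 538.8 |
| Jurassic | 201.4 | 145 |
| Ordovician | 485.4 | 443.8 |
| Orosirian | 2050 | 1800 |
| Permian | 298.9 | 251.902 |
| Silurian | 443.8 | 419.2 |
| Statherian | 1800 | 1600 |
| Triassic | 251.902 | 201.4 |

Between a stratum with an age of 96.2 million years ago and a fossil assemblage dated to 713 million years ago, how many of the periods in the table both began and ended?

9

713 Ma sits inside the Cryogenian (720–635) and 96.2 Ma inside the Cretaceous (145–66); neither of those is wholly between the two dates.
The listed periods lying completely between them are Ediacaran, Cambrian, Ordovician, Silurian, Devonian, Carboniferous, Permian, Triassic, Jurassic — 9 in all.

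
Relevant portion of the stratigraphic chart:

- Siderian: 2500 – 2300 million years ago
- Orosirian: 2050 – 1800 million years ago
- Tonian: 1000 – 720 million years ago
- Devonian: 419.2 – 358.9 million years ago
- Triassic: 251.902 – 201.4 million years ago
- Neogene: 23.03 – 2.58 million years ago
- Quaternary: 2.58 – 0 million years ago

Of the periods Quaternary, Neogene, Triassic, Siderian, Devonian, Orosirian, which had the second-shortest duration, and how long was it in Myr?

Start − end for each: Quaternary 2.58 − 0 = 2.58; Neogene 23.03 − 2.58 = 20.45; Triassic 251.902 − 201.4 = 50.502; Siderian 2500 − 2300 = 200; Devonian 419.2 − 358.9 = 60.3; Orosirian 2050 − 1800 = 250.
Ranking these from shortest: Quaternary < Neogene < Triassic < Devonian < Siderian < Orosirian.
Position 2 in that ranking is Neogene, which lasted 20.45 Myr.

Neogene, 20.45 million years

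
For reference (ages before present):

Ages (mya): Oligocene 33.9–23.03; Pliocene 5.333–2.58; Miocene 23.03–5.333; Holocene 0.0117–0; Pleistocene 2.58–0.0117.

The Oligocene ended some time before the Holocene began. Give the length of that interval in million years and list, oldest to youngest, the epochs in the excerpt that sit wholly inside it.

23.0183 million years; Miocene, Pliocene, Pleistocene

The Oligocene closes at 23.03 Ma and the Holocene opens at 0.0117 Ma, so the interval is 23.03 − 0.0117 = 23.0183 Myr.
An epoch fits inside if it starts at or after 23.03 Ma and ends at or before 0.0117 Ma; oldest first that gives Miocene, Pliocene, Pleistocene.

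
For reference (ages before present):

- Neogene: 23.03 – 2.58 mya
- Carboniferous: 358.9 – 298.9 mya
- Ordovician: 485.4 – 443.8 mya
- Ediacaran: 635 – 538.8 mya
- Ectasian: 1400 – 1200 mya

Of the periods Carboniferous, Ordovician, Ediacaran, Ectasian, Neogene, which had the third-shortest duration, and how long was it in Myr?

Durations: Carboniferous 60; Ordovician 41.6; Ediacaran 96.2; Ectasian 200; Neogene 20.45 Myr.
Sorted shortest-first: Neogene (20.45), Ordovician (41.6), Carboniferous (60), Ediacaran (96.2), Ectasian (200).
The third shortest is Carboniferous at 60 Myr.

Carboniferous, 60 million years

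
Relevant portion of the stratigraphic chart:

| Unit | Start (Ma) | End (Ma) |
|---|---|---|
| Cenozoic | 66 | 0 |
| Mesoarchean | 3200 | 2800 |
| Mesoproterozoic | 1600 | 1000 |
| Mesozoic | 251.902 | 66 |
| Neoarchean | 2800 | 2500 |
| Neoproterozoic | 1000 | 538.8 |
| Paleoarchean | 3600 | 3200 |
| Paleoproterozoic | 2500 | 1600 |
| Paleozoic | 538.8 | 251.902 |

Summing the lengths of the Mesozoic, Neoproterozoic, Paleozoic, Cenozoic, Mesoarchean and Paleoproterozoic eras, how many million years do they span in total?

2300 million years

Each duration: Mesozoic = 185.902; Neoproterozoic = 461.2; Paleozoic = 286.898; Cenozoic = 66; Mesoarchean = 400; Paleoproterozoic = 900.
Sum: 185.902 + 461.2 + 286.898 + 66 + 400 + 900 = 2300 Myr.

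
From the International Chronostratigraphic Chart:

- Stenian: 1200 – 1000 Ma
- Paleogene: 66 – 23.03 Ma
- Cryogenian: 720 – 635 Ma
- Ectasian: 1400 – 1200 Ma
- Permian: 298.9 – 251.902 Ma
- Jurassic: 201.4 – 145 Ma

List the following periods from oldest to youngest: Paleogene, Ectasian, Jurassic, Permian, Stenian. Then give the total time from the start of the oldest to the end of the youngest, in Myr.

Ectasian → Stenian → Permian → Jurassic → Paleogene; total span 1376.97 Myr

From the excerpt: Paleogene 66–23.03; Ectasian 1400–1200; Jurassic 201.4–145; Permian 298.9–251.902; Stenian 1200–1000 (Ma).
Larger Ma is earlier, so the oldest is Ectasian and the youngest is Paleogene; oldest to youngest: Ectasian, Stenian, Permian, Jurassic, Paleogene.
Oldest start 1400 minus youngest end 23.03 gives 1376.97 Myr overall.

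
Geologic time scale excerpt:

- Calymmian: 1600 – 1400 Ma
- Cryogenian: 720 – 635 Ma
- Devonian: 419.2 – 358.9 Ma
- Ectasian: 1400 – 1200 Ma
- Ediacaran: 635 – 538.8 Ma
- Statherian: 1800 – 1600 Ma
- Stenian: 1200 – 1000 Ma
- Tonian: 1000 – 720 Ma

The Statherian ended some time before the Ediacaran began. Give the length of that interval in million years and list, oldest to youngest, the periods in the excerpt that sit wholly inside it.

965 million years; Calymmian, Ectasian, Stenian, Tonian, Cryogenian

The Statherian closes at 1600 Ma and the Ediacaran opens at 635 Ma, so the interval is 1600 − 635 = 965 Myr.
A period fits inside if it starts at or after 1600 Ma and ends at or before 635 Ma; oldest first that gives Calymmian, Ectasian, Stenian, Tonian, Cryogenian.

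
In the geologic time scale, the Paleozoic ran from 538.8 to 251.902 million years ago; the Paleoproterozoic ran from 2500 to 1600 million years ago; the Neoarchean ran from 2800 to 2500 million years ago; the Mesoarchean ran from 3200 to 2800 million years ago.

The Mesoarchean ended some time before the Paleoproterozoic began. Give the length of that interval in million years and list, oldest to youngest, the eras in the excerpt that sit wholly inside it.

The Mesoarchean closes at 2800 Ma and the Paleoproterozoic opens at 2500 Ma, so the interval is 2800 − 2500 = 300 Myr.
An era fits inside if it starts at or after 2800 Ma and ends at or before 2500 Ma; oldest first that gives Neoarchean.

300 million years; Neoarchean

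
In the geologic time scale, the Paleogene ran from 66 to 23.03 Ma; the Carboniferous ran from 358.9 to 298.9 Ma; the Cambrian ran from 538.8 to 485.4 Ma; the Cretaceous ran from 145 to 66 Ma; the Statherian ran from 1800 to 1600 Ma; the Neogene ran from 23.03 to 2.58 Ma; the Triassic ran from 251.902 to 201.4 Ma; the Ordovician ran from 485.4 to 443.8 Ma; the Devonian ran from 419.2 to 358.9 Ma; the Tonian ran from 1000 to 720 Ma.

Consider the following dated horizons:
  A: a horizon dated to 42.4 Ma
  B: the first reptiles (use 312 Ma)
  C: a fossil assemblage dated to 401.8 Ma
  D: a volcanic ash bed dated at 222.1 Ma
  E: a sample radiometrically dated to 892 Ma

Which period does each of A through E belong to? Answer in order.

A — Paleogene; B — Carboniferous; C — Devonian; D — Triassic; E — Tonian

A: 42.4 Ma lies in 66–23.03 Ma, so Paleogene.
B: 312 Ma lies in 358.9–298.9 Ma, so Carboniferous.
C: 401.8 Ma lies in 419.2–358.9 Ma, so Devonian.
D: 222.1 Ma lies in 251.902–201.4 Ma, so Triassic.
E: 892 Ma lies in 1000–720 Ma, so Tonian.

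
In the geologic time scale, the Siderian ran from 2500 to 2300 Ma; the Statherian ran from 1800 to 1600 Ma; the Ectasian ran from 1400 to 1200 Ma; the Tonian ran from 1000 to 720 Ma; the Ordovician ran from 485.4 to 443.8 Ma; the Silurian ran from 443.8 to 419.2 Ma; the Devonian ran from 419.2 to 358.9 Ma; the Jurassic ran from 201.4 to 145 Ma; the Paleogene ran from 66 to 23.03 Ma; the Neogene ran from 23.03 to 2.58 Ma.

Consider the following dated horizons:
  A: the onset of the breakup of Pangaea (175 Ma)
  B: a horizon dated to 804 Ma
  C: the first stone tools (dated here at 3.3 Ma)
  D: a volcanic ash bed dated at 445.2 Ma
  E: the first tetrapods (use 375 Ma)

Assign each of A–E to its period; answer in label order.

Match each age against the start–end ranges in the excerpt: A = 175 Ma → Jurassic (201.4–145); B = 804 Ma → Tonian (1000–720); C = 3.3 Ma → Neogene (23.03–2.58); D = 445.2 Ma → Ordovician (485.4–443.8); E = 375 Ma → Devonian (419.2–358.9).

A — Jurassic; B — Tonian; C — Neogene; D — Ordovician; E — Devonian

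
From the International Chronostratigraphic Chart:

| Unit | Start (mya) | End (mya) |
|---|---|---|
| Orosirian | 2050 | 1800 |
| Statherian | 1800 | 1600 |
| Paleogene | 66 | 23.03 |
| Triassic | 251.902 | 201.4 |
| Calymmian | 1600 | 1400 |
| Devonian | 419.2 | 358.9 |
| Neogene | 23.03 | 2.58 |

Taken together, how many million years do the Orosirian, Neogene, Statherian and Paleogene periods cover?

Duration is start − end for each: (2050 − 1800) + (23.03 − 2.58) + (1800 − 1600) + (66 − 23.03).
That is 250 + 20.45 + 200 + 42.97, which totals 513.42 million years.

513.42 million years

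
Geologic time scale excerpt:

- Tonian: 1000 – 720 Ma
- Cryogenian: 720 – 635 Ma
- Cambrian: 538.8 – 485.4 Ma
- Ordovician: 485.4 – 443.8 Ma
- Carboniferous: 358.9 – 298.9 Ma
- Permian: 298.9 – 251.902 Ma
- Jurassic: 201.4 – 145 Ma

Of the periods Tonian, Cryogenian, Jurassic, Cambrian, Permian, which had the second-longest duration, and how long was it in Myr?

Cryogenian, 85 million years

Durations: Tonian 280; Cryogenian 85; Jurassic 56.4; Cambrian 53.4; Permian 46.998 Myr.
Sorted longest-first: Tonian (280), Cryogenian (85), Jurassic (56.4), Cambrian (53.4), Permian (46.998).
The second longest is Cryogenian at 85 Myr.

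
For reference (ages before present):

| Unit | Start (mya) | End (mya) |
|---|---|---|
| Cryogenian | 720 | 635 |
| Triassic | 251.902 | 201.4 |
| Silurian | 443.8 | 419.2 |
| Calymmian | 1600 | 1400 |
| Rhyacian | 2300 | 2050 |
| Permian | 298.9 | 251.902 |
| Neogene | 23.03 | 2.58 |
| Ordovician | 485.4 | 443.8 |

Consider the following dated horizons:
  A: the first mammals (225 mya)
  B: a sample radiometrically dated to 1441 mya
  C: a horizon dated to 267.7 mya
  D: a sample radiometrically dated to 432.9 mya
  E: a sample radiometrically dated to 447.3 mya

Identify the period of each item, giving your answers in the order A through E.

A: 225 Ma lies in 251.902–201.4 Ma, so Triassic.
B: 1441 Ma lies in 1600–1400 Ma, so Calymmian.
C: 267.7 Ma lies in 298.9–251.902 Ma, so Permian.
D: 432.9 Ma lies in 443.8–419.2 Ma, so Silurian.
E: 447.3 Ma lies in 485.4–443.8 Ma, so Ordovician.

A — Triassic; B — Calymmian; C — Permian; D — Silurian; E — Ordovician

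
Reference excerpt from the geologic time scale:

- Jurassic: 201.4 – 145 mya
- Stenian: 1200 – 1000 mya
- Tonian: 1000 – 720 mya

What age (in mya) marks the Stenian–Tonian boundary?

The Stenian ends and the Tonian begins at 1000 mya.

1000 mya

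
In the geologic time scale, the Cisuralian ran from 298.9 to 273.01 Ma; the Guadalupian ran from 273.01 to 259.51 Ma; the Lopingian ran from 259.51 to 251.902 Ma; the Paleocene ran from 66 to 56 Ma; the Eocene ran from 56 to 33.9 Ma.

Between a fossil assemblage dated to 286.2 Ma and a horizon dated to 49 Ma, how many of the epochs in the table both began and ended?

3

286.2 Ma sits inside the Cisuralian (298.9–273.01) and 49 Ma inside the Eocene (56–33.9); neither of those is wholly between the two dates.
The listed epochs lying completely between them are Guadalupian, Lopingian, Paleocene — 3 in all.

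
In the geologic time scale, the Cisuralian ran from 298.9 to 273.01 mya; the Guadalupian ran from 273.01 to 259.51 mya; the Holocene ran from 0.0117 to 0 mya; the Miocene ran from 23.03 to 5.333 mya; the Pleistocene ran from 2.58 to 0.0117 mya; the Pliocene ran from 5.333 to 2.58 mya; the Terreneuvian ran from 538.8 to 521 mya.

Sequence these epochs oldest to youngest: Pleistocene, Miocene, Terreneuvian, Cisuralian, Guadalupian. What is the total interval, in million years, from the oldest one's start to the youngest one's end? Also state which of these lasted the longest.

From the excerpt: Pleistocene 2.58–0.0117; Miocene 23.03–5.333; Terreneuvian 538.8–521; Cisuralian 298.9–273.01; Guadalupian 273.01–259.51 (Ma).
Larger Ma is earlier, so the oldest is Terreneuvian and the youngest is Pleistocene; oldest to youngest: Terreneuvian, Cisuralian, Guadalupian, Miocene, Pleistocene.
Oldest start 538.8 minus youngest end 0.0117 gives 538.7883 Myr overall.
Individual lengths (start − end): Cisuralian 25.89; Miocene 17.697; Pleistocene 2.5683; Terreneuvian 17.8; Guadalupian 13.5. The largest is Cisuralian at 25.89 Myr.

Terreneuvian → Cisuralian → Guadalupian → Miocene → Pleistocene; total span 538.7883 Myr; longest is Cisuralian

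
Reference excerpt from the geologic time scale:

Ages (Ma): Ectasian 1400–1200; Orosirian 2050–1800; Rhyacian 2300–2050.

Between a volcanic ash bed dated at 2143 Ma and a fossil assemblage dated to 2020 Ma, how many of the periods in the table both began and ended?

0

Checking each listed span, none has both start < 2143 Ma and end > 2020 Ma — every period straddles one of the two dates or lies outside them — so the count is 0.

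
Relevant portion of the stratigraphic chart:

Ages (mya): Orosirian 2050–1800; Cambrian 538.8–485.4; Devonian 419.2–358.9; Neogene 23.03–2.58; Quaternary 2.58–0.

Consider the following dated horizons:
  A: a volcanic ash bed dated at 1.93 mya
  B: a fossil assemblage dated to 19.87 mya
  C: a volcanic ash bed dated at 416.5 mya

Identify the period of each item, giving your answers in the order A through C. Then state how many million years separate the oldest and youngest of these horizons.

Match each age against the start–end ranges in the excerpt: A = 1.93 Ma → Quaternary (2.58–0); B = 19.87 Ma → Neogene (23.03–2.58); C = 416.5 Ma → Devonian (419.2–358.9).
The largest age is 416.5 Ma and the smallest is 1.93 Ma; their difference is 414.57 Myr.

A — Quaternary; B — Neogene; C — Devonian; span 414.57 million years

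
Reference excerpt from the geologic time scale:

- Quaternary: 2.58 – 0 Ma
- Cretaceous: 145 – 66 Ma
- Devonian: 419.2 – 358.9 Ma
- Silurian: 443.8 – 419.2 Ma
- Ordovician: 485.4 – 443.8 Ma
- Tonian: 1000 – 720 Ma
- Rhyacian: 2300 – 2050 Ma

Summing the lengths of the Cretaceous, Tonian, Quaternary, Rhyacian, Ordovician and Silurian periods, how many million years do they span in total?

677.78 million years

Each duration: Cretaceous = 79; Tonian = 280; Quaternary = 2.58; Rhyacian = 250; Ordovician = 41.6; Silurian = 24.6.
Sum: 79 + 280 + 2.58 + 250 + 41.6 + 24.6 = 677.78 Myr.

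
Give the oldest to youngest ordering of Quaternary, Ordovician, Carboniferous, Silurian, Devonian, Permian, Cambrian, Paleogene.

Era membership (oldest first within each) — Paleozoic: Cambrian, Ordovician, Silurian, Devonian, Carboniferous, Permian; Cenozoic: Paleogene, Quaternary. Paleozoic precedes Mesozoic, which precedes Cenozoic. Concatenating the groups in that era order gives oldest to youngest directly.

Cambrian, Ordovician, Silurian, Devonian, Carboniferous, Permian, Paleogene, Quaternary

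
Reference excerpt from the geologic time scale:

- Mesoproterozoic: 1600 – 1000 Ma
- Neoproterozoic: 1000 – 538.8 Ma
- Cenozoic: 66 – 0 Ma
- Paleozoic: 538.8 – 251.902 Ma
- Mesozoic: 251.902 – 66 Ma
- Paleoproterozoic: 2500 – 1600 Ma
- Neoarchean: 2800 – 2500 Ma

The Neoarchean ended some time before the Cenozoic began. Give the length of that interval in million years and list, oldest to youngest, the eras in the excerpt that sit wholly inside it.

2434 million years; Paleoproterozoic, Mesoproterozoic, Neoproterozoic, Paleozoic, Mesozoic

End of Neoarchean = 2500 Ma; start of Cenozoic = 66 Ma.
Gap = 2500 − 66 = 2434 Myr.
Eras wholly inside 2500–66 Ma: Paleoproterozoic (2500–1600), Mesoproterozoic (1600–1000), Neoproterozoic (1000–538.8), Paleozoic (538.8–251.902), Mesozoic (251.902–66).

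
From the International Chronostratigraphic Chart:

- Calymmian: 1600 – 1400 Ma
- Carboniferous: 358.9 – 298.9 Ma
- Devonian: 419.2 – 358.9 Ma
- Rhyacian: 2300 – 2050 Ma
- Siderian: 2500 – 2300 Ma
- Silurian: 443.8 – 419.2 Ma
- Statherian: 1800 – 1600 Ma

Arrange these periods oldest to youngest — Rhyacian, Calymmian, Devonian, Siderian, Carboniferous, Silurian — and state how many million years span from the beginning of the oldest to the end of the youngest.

From the excerpt: Rhyacian 2300–2050; Calymmian 1600–1400; Devonian 419.2–358.9; Siderian 2500–2300; Carboniferous 358.9–298.9; Silurian 443.8–419.2 (Ma).
Larger Ma is earlier, so the oldest is Siderian and the youngest is Carboniferous; oldest to youngest: Siderian, Rhyacian, Calymmian, Silurian, Devonian, Carboniferous.
Oldest start 2500 minus youngest end 298.9 gives 2201.1 Myr overall.

Siderian → Rhyacian → Calymmian → Silurian → Devonian → Carboniferous; total span 2201.1 Myr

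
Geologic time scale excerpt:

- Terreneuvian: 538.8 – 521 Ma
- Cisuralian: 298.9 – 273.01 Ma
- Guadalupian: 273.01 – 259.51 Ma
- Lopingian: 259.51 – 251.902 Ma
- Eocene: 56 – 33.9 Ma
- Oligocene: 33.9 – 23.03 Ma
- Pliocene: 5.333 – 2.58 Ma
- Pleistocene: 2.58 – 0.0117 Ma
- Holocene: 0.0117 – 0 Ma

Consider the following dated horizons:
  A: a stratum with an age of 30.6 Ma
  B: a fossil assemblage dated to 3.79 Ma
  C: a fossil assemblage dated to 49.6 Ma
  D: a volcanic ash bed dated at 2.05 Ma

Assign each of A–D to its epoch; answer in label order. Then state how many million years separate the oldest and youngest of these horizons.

A — Oligocene; B — Pliocene; C — Eocene; D — Pleistocene; span 47.55 million years

A: 30.6 Ma lies in 33.9–23.03 Ma, so Oligocene.
B: 3.79 Ma lies in 5.333–2.58 Ma, so Pliocene.
C: 49.6 Ma lies in 56–33.9 Ma, so Eocene.
D: 2.05 Ma lies in 2.58–0.0117 Ma, so Pleistocene.
Oldest = 49.6 Ma, youngest = 2.05 Ma → span 47.55 Myr.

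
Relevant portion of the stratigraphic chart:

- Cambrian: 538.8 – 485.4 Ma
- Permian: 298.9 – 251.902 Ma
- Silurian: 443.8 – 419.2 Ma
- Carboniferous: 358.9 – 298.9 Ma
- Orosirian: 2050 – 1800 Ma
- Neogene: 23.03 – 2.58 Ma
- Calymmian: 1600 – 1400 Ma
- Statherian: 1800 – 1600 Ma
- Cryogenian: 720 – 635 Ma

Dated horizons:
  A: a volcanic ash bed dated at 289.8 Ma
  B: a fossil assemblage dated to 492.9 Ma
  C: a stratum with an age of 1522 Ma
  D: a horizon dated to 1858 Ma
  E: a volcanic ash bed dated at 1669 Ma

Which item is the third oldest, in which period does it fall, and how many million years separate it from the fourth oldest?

Larger Ma means older, so oldest first: D 1858 > E 1669 > C 1522 > B 492.9 > A 289.8.
Counting 3 along gives C (1522 Ma); the excerpt puts that inside the Calymmian, 1600–1400 Ma.
Next in line is B (492.9 Ma), and 1522 − 492.9 = 1029.1 Myr.

C, in the Calymmian; 1029.1 million years to B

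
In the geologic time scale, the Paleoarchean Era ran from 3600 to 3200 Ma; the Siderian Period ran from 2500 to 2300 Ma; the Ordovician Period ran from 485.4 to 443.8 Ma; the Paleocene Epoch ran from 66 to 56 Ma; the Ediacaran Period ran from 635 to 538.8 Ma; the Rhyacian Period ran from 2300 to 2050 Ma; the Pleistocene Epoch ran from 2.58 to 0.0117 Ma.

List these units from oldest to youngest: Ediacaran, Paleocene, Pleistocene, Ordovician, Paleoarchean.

Paleoarchean → Ediacaran → Ordovician → Paleocene → Pleistocene

The oldest of these is Paleoarchean (starts 3600 Ma) and the youngest is Pleistocene (ends 0.0117 Ma).
In between, by decreasing start age: Ediacaran (635), Ordovician (485.4), Paleocene (66).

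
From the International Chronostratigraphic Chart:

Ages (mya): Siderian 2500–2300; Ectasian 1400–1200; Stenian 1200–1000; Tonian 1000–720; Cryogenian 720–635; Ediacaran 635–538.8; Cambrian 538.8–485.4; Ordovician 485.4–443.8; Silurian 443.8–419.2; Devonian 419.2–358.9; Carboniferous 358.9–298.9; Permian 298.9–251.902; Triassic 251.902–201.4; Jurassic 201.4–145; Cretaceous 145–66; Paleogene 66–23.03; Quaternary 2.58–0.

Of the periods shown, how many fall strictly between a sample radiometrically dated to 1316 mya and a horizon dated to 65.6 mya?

13

The older date is 1316 Ma and the younger is 65.6 Ma.
Periods with start < 1316 and end > 65.6 Ma: Stenian (1200–1000), Tonian (1000–720), Cryogenian (720–635), Ediacaran (635–538.8), Cambrian (538.8–485.4), Ordovician (485.4–443.8), Silurian (443.8–419.2), Devonian (419.2–358.9), Carboniferous (358.9–298.9), Permian (298.9–251.902), Triassic (251.902–201.4), Jurassic (201.4–145), Cretaceous (145–66).
That is 13 complete periods.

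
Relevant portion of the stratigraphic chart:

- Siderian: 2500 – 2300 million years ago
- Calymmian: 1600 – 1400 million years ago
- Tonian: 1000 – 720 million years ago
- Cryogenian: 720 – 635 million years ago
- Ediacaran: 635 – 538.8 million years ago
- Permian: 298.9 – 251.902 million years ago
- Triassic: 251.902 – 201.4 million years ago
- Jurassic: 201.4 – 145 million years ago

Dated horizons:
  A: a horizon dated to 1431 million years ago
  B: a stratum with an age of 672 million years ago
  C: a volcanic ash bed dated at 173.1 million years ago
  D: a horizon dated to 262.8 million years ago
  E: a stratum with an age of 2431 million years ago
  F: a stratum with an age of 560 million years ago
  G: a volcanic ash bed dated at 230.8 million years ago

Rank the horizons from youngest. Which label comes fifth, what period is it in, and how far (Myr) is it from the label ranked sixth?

B, in the Cryogenian; 759 million years to A

Smaller Ma means younger, so youngest first: C 173.1 < G 230.8 < D 262.8 < F 560 < B 672 < A 1431 < E 2431.
Counting 5 along gives B (672 Ma); the excerpt puts that inside the Cryogenian, 720–635 Ma.
Next in line is A (1431 Ma), and 1431 − 672 = 759 Myr.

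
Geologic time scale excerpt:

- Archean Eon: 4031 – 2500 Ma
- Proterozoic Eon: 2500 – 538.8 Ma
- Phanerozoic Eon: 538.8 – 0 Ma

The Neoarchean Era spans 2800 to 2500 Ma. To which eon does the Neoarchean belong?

The Neoarchean (2800–2500 Ma) lies entirely within 4031–2500 Ma, the Archean Eon.

Archean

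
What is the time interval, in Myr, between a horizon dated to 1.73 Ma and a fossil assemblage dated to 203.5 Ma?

201.77 million years

203.5 − 1.73 = 201.77 million years.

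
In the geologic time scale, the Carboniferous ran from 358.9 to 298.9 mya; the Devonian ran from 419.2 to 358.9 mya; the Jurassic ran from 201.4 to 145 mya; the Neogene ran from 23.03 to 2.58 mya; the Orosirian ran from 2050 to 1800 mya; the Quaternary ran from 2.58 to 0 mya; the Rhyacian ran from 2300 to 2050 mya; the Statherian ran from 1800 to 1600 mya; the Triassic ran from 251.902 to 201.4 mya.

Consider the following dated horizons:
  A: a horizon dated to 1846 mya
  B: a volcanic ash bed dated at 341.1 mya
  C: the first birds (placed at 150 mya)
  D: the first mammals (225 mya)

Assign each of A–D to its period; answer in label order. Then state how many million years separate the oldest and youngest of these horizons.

A — Orosirian; B — Carboniferous; C — Jurassic; D — Triassic; span 1696 million years

Match each age against the start–end ranges in the excerpt: A = 1846 Ma → Orosirian (2050–1800); B = 341.1 Ma → Carboniferous (358.9–298.9); C = 150 Ma → Jurassic (201.4–145); D = 225 Ma → Triassic (251.902–201.4).
The largest age is 1846 Ma and the smallest is 150 Ma; their difference is 1696 Myr.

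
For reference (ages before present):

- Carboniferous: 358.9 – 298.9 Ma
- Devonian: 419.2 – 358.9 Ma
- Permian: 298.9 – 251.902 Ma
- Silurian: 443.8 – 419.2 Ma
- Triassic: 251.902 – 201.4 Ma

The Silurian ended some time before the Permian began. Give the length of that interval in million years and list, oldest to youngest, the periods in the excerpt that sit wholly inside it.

End of Silurian = 419.2 Ma; start of Permian = 298.9 Ma.
Gap = 419.2 − 298.9 = 120.3 Myr.
Periods wholly inside 419.2–298.9 Ma: Devonian (419.2–358.9), Carboniferous (358.9–298.9).

120.3 million years; Devonian, Carboniferous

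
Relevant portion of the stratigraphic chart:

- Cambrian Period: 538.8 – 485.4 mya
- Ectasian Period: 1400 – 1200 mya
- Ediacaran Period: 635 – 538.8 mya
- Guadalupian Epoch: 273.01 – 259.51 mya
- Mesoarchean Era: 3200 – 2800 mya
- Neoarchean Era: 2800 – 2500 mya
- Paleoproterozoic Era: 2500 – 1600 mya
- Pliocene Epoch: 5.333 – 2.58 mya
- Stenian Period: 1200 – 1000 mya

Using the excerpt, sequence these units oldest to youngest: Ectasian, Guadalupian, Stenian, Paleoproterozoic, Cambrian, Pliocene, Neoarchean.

Neoarchean, then Paleoproterozoic, then Ectasian, then Stenian, then Cambrian, then Guadalupian, then Pliocene

The oldest of these is Neoarchean (starts 2800 Ma) and the youngest is Pliocene (ends 2.58 Ma).
In between, by decreasing start age: Paleoproterozoic (2500), Ectasian (1400), Stenian (1200), Cambrian (538.8), Guadalupian (273.01).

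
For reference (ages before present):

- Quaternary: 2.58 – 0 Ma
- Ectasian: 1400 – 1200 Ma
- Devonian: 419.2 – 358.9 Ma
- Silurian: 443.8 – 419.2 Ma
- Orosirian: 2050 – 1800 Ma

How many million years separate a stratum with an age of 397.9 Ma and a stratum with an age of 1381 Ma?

1381 − 397.9 = 983.1 million years.

983.1 million years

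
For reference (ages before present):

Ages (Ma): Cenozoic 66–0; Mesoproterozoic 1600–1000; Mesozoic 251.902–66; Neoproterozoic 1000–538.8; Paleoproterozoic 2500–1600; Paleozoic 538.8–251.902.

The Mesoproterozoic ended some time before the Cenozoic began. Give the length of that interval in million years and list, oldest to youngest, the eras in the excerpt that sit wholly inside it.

End of Mesoproterozoic = 1000 Ma; start of Cenozoic = 66 Ma.
Gap = 1000 − 66 = 934 Myr.
Eras wholly inside 1000–66 Ma: Neoproterozoic (1000–538.8), Paleozoic (538.8–251.902), Mesozoic (251.902–66).

934 million years; Neoproterozoic, Paleozoic, Mesozoic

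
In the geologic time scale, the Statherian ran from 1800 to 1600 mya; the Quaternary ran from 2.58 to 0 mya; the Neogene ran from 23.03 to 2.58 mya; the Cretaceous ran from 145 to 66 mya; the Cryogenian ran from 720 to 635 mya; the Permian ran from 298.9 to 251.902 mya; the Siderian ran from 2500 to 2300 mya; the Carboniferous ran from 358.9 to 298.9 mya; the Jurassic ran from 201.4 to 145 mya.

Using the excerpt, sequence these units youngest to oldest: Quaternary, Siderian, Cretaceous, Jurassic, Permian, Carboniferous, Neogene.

Sorting by start age (ascending Ma, since larger Ma = older): Quaternary start 2.58, Neogene start 23.03, Cretaceous start 145, Jurassic start 201.4, Permian start 298.9, Carboniferous start 358.9, Siderian start 2500.

Quaternary → Neogene → Cretaceous → Jurassic → Permian → Carboniferous → Siderian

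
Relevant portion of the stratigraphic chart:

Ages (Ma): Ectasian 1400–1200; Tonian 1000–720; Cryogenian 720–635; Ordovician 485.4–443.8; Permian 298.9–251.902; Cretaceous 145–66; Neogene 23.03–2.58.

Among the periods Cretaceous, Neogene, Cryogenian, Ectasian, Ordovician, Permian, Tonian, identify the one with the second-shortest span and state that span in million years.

Ordovician, 41.6 million years

Start − end for each: Cretaceous 145 − 66 = 79; Neogene 23.03 − 2.58 = 20.45; Cryogenian 720 − 635 = 85; Ectasian 1400 − 1200 = 200; Ordovician 485.4 − 443.8 = 41.6; Permian 298.9 − 251.902 = 46.998; Tonian 1000 − 720 = 280.
Ranking these from shortest: Neogene < Ordovician < Permian < Cretaceous < Cryogenian < Ectasian < Tonian.
Position 2 in that ranking is Ordovician, which lasted 41.6 Myr.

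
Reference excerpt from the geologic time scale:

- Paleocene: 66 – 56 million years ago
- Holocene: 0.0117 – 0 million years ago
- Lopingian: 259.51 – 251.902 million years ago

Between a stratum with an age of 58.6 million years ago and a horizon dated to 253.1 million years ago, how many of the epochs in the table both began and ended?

Checking each listed span, none has both start < 253.1 Ma and end > 58.6 Ma — every epoch straddles one of the two dates or lies outside them — so the count is 0.

0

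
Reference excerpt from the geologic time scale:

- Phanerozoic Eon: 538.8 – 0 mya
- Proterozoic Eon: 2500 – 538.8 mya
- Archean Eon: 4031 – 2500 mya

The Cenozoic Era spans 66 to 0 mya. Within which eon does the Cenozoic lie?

Phanerozoic

The Cenozoic (66–0 Ma) lies entirely within 538.8–0 Ma, the Phanerozoic Eon.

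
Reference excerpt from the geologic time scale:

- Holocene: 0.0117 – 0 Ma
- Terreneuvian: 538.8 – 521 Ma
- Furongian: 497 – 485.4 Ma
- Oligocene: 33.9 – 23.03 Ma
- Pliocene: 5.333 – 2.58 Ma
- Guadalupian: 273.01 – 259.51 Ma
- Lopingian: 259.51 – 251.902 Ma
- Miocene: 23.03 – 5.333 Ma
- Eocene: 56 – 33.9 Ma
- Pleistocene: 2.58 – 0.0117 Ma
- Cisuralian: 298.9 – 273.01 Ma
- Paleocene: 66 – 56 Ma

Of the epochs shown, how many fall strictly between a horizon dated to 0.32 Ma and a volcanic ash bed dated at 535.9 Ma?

9

535.9 Ma sits inside the Terreneuvian (538.8–521) and 0.32 Ma inside the Pleistocene (2.58–0.0117); neither of those is wholly between the two dates.
The listed epochs lying completely between them are Furongian, Cisuralian, Guadalupian, Lopingian, Paleocene, Eocene, Oligocene, Miocene, Pliocene — 9 in all.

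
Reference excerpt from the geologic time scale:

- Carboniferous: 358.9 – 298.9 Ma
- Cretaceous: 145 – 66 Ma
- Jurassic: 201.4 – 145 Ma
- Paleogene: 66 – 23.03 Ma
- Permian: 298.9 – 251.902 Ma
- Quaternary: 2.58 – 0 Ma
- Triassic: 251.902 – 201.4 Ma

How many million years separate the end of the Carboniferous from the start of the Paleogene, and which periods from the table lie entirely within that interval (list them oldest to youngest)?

232.9 million years; Permian, Triassic, Jurassic, Cretaceous

The Carboniferous closes at 298.9 Ma and the Paleogene opens at 66 Ma, so the interval is 298.9 − 66 = 232.9 Myr.
A period fits inside if it starts at or after 298.9 Ma and ends at or before 66 Ma; oldest first that gives Permian, Triassic, Jurassic, Cretaceous.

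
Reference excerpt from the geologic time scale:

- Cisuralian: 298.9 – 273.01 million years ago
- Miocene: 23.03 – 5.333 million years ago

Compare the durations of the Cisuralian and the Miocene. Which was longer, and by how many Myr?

Cisuralian: 298.9 − 273.01 = 25.89 Myr.
Miocene: 23.03 − 5.333 = 17.697 Myr.
Difference: 25.89 − 17.697 = 8.193 Myr, so the Cisuralian was longer.

Cisuralian, by 8.193 million years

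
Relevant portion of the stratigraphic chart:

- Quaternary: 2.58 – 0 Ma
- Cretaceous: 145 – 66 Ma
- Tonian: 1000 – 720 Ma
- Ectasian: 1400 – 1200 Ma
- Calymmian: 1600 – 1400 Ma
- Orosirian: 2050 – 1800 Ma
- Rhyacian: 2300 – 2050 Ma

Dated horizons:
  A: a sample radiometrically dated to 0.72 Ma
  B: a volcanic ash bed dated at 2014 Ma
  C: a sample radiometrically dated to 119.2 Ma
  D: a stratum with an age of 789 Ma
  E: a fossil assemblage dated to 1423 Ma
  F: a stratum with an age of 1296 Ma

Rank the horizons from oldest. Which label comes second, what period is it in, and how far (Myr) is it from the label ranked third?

E, in the Calymmian; 127 million years to F

Sorted oldest-first by Ma: B (2014), E (1423), F (1296), D (789), C (119.2), A (0.72).
The second oldest is E at 1423 Ma, which lies in 1600–1400 Ma: the Calymmian.
The third oldest is F at 1296 Ma; separation = |1423 − 1296| = 127 Myr.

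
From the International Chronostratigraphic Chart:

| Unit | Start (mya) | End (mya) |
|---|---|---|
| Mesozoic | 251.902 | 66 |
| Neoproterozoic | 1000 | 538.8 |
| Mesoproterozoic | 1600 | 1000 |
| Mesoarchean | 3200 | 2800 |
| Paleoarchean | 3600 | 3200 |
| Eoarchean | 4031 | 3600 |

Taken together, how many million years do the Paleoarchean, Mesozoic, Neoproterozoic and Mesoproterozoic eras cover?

1647.102 million years

Duration is start − end for each: (3600 − 3200) + (251.902 − 66) + (1000 − 538.8) + (1600 − 1000).
That is 400 + 185.902 + 461.2 + 600, which totals 1647.102 million years.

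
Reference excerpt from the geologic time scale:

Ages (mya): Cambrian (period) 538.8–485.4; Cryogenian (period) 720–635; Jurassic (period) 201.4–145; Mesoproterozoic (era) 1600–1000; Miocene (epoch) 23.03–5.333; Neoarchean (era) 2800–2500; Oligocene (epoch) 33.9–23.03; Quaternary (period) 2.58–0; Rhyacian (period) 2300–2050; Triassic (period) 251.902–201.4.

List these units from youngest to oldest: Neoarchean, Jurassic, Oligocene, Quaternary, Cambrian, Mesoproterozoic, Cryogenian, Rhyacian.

Read off each span (Ma): Neoarchean 2800–2500; Jurassic 201.4–145; Oligocene 33.9–23.03; Quaternary 2.58–0; Cambrian 538.8–485.4; Mesoproterozoic 1600–1000; Cryogenian 720–635; Rhyacian 2300–2050.
Larger Ma is older, so oldest→youngest is Neoarchean, Rhyacian, Mesoproterozoic, Cryogenian, Cambrian, Jurassic, Oligocene, Quaternary; reverse it for youngest→oldest.

Quaternary, Oligocene, Jurassic, Cambrian, Cryogenian, Mesoproterozoic, Rhyacian, Neoarchean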